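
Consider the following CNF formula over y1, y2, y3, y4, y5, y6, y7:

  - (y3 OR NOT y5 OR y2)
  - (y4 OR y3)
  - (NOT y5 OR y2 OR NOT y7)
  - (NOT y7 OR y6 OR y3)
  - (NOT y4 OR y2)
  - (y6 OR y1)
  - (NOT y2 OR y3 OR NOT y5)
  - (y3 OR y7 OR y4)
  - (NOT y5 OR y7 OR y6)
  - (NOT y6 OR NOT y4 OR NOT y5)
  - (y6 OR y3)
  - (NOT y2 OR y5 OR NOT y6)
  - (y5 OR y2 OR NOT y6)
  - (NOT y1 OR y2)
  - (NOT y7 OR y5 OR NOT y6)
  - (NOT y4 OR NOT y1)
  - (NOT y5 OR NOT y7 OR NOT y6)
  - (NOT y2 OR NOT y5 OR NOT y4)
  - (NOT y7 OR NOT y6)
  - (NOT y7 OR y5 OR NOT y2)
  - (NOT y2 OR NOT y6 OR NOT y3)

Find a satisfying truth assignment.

y1 = T  y2 = T  y3 = T  y4 = F  y5 = F  y6 = F  y7 = F

Try y1 = True.
  then y2 is forced to True.
  then y4 is forced to False.
  then y3 is forced to True.
  then y6 is forced to False.
Set y5 = False and propagate.
  then y7 is forced to False.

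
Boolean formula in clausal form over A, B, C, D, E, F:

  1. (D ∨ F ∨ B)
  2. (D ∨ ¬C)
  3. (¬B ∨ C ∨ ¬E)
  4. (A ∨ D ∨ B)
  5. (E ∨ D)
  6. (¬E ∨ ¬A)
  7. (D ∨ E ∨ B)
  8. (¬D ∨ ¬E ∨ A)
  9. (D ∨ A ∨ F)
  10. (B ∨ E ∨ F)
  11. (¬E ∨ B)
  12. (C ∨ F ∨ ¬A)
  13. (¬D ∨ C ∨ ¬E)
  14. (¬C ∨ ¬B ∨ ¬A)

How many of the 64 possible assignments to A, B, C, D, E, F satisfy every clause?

9

Case analysis on D and E:
  D=T, E=T: a clause becomes empty — 0.
  D=T, E=F: 9 of the 16 assignments to (A,B,C,F) work.
  D=F, E=T: a clause becomes empty — 0.
  D=F, E=F: a clause becomes empty — 0.
Total: 0 + 9 + 0 + 0 = 9.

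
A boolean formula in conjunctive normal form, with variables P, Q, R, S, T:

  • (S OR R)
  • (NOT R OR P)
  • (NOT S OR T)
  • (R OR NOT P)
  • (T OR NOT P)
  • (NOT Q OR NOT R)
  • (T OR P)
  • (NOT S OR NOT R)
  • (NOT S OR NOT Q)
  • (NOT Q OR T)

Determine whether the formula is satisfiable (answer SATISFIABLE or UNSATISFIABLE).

Pure literal: Q appears only negated; assign Q = False.
Pure literal: T appears only positively; assign T = True.
Try P = False.
  then R is forced to False.
  then S is forced to True.
Every clause has at least one true literal under this assignment.
So P = False  Q = False  R = False  S = True  T = True is a satisfying assignment.

SATISFIABLE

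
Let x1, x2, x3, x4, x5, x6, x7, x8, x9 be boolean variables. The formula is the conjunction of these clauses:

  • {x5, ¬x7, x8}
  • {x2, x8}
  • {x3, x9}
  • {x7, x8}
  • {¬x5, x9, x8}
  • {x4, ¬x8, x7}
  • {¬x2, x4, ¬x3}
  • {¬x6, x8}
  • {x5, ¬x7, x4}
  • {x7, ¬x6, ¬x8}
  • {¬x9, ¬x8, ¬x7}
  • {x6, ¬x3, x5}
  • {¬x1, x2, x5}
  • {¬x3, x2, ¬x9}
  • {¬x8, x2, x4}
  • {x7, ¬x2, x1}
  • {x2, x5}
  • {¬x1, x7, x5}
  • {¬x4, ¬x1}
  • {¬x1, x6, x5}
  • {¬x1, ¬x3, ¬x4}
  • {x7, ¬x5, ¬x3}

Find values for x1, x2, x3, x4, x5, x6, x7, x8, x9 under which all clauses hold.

x1=F, x2=F, x3=T, x4=T, x5=T, x6=T, x7=T, x8=T, x9=F

Check each clause:
  1. {x8, x5, ¬x7} — x8 is true.
  2. {x8, x2} — x8 is true.
  3. {x3, x9} — x3 is true.
  4. {x8, x7} — x8 is true.
  5. {¬x5, x8, x9} — x8 is true.
  6. {x4, x7, ¬x8} — x4 is true.
  7. {¬x2, x4, ¬x3} — x4 is true.
  8. {x8, ¬x6} — x8 is true.
  9. {x5, ¬x7, x4} — x4 is true.
  10. {x7, ¬x6, ¬x8} — x7 is true.
  11. {¬x9, ¬x7, ¬x8} — ¬x9 is true.
  12. {¬x3, x6, x5} — x5 is true.
  13. {x2, x5, ¬x1} — x5 is true.
  14. {¬x3, ¬x9, x2} — ¬x9 is true.
  15. {x2, x4, ¬x8} — x4 is true.
  16. {x7, ¬x2, x1} — ¬x2 is true.
  17. {x2, x5} — x5 is true.
  18. {¬x1, x5, x7} — x5 is true.
  19. {¬x1, ¬x4} — ¬x1 is true.
  20. {¬x1, x6, x5} — x5 is true.
  21. {¬x3, ¬x4, ¬x1} — ¬x1 is true.
  22. {¬x5, ¬x3, x7} — x7 is true.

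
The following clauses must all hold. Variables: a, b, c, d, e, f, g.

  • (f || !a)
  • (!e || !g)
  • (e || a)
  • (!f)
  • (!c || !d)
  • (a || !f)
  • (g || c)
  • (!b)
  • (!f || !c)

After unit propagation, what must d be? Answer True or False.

(!f) stands alone — f = False.
(f || !a): since f = False, the clause reduces to (!a). a = False.
From (a || e) and a = False: e = True.
From (!e || !g) and e = True: g = False.
(c || g): since g = False, the clause reduces to (c). c = True.
From (!c || !d) and c = True: d = False.

False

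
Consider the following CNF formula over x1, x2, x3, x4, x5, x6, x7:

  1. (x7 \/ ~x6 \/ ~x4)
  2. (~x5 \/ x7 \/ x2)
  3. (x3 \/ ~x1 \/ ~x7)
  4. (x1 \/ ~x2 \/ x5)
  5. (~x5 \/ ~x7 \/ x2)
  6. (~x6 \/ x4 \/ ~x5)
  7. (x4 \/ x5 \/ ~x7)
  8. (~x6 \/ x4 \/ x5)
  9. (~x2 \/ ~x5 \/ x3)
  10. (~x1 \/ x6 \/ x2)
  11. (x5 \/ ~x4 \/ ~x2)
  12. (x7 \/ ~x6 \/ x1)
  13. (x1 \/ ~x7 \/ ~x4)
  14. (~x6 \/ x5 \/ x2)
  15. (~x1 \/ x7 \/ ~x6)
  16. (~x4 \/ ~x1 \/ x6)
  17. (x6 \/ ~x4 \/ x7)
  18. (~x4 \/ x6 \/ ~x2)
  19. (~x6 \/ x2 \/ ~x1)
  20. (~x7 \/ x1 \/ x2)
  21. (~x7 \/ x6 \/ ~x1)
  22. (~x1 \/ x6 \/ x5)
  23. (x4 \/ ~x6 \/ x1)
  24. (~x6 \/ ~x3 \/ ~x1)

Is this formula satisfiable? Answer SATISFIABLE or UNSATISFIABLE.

Try x1 = False.
Set x2 = True and propagate.
  then x5 is forced to True.
  then x3 is forced to True.
Branch on x4: take x4 = False.
  then x6 is forced to False.
x7 is now unconstrained; take x7 = False.
So x1=F, x2=T, x3=T, x4=F, x5=T, x6=F, x7=F is a satisfying assignment.

SATISFIABLE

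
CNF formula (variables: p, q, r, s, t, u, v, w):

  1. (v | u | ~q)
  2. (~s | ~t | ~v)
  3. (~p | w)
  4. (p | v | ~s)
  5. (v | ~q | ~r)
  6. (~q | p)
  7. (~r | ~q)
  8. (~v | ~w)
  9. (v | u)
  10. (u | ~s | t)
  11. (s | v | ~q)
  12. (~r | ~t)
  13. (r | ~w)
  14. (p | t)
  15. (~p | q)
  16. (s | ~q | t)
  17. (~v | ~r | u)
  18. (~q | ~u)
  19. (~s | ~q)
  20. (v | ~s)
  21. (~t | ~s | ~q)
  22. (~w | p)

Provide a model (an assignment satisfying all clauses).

p=False, q=False, r=False, s=False, t=True, u=True, v=True, w=False

Check each clause:
  1. (u | ~q | v) — u is true.
  2. (~t | ~s | ~v) — ~s is true.
  3. (w | ~p) — ~p is true.
  4. (p | ~s | v) — ~s is true.
  5. (~r | ~q | v) — ~r is true.
  6. (~q | p) — ~q is true.
  7. (~r | ~q) — ~r is true.
  8. (~w | ~v) — ~w is true.
  9. (u | v) — u is true.
  10. (~s | t | u) — ~s is true.
  11. (~q | s | v) — ~q is true.
  12. (~r | ~t) — ~r is true.
  13. (~w | r) — ~w is true.
  14. (t | p) — t is true.
  15. (q | ~p) — ~p is true.
  16. (t | s | ~q) — t is true.
  17. (u | ~r | ~v) — ~r is true.
  18. (~u | ~q) — ~q is true.
  19. (~q | ~s) — ~s is true.
  20. (v | ~s) — ~s is true.
  21. (~t | ~q | ~s) — ~s is true.
  22. (p | ~w) — ~w is true.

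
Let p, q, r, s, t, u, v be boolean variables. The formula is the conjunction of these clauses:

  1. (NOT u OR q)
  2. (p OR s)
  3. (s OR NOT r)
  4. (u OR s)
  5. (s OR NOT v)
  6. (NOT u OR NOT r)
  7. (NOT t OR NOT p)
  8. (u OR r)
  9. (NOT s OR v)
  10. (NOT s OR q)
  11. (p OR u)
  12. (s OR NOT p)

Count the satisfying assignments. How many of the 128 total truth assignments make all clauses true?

The models are:
  p=0 q=1 r=0 s=1 t=0 u=1 v=1
  p=0 q=1 r=0 s=1 t=1 u=1 v=1
  p=1 q=1 r=0 s=1 t=0 u=1 v=1
  p=1 q=1 r=1 s=1 t=0 u=0 v=1
Count: 4.

4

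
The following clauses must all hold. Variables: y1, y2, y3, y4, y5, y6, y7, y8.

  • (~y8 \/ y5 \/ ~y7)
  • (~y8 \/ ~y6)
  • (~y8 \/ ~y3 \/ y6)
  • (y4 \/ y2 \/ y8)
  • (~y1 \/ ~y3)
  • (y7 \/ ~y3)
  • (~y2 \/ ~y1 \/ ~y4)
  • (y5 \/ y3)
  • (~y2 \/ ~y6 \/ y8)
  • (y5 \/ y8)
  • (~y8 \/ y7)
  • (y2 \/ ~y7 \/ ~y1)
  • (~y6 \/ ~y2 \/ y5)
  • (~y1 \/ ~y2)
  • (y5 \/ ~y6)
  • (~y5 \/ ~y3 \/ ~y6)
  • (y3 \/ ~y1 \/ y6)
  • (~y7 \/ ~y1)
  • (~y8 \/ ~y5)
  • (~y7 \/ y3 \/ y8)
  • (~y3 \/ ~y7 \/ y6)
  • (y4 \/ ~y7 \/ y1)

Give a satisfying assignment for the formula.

y1=0, y2=0, y3=0, y4=1, y5=1, y6=0, y7=0, y8=0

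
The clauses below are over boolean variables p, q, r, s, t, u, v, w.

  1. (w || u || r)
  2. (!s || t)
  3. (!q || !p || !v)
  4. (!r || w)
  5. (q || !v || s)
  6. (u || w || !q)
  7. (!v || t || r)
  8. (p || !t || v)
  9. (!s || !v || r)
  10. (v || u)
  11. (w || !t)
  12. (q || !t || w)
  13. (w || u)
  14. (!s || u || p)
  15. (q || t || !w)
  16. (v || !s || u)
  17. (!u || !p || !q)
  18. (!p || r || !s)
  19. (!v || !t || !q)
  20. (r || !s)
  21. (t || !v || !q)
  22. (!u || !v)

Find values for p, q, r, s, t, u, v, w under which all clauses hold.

Branch on p: take p = False.
Try q = False.
For the remaining variables, r = False, s = False, t = False, u = True, v = False, w = False works.

p = F, q = F, r = F, s = F, t = F, u = T, v = F, w = F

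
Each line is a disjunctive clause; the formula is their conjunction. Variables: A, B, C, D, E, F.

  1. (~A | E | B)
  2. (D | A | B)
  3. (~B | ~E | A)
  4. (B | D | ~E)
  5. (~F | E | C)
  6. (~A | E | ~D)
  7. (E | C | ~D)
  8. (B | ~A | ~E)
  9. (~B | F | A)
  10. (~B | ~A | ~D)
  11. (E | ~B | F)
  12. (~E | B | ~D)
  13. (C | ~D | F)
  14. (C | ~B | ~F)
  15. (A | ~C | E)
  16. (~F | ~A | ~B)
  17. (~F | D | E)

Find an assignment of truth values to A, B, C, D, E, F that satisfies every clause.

A = 1, B = 1, C = 1, D = 0, E = 1, F = 0

Branch on A: take A = True.
Branch on B: take B = True.
  then D is forced to False.
  then F is forced to False.
  then E is forced to True.
C is now unconstrained; take C = True.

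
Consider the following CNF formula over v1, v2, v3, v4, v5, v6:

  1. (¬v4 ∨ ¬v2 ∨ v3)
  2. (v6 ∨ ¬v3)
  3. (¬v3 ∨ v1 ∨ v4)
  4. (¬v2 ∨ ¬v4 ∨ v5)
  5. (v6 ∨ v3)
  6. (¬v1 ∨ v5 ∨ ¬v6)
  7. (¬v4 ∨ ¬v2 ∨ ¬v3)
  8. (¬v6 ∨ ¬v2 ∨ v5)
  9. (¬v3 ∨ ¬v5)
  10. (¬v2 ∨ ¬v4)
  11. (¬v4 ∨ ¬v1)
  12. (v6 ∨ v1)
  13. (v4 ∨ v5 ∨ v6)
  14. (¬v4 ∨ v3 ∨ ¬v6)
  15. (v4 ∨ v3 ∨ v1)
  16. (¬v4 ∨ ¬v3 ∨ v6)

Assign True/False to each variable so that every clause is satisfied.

v1=T, v2=F, v3=F, v4=F, v5=T, v6=T

Check each clause:
  1. (v3 ∨ ¬v2 ∨ ¬v4) — ¬v4 is true.
  2. (v6 ∨ ¬v3) — ¬v3 is true.
  3. (v4 ∨ ¬v3 ∨ v1) — v1 is true.
  4. (¬v4 ∨ ¬v2 ∨ v5) — ¬v4 is true.
  5. (v3 ∨ v6) — v6 is true.
  6. (¬v6 ∨ ¬v1 ∨ v5) — v5 is true.
  7. (¬v3 ∨ ¬v4 ∨ ¬v2) — ¬v4 is true.
  8. (¬v2 ∨ v5 ∨ ¬v6) — v5 is true.
  9. (¬v5 ∨ ¬v3) — ¬v3 is true.
  10. (¬v2 ∨ ¬v4) — ¬v4 is true.
  11. (¬v4 ∨ ¬v1) — ¬v4 is true.
  12. (v6 ∨ v1) — v1 is true.
  13. (v5 ∨ v6 ∨ v4) — v5 is true.
  14. (v3 ∨ ¬v6 ∨ ¬v4) — ¬v4 is true.
  15. (v3 ∨ v1 ∨ v4) — v1 is true.
  16. (¬v4 ∨ v6 ∨ ¬v3) — ¬v4 is true.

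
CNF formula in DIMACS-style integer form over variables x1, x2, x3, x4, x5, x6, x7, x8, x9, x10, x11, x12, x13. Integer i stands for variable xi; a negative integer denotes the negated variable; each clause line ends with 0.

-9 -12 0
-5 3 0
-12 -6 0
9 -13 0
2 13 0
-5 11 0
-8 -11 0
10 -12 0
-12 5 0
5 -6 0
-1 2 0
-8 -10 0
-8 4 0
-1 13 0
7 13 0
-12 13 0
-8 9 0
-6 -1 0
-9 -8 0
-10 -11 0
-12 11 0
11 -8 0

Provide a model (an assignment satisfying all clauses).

x2 occurs only positively in the remaining clauses — set x2 = True.
Pure literal: x3 appears only positively; assign x3 = True.
Branch on x1: take x1 = True.
  then x13 is forced to True.
  then x9 is forced to True.
  then x12 is forced to False.
  then x6 is forced to False.
  then x8 is forced to False.
Branch on x5: take x5 = True.
  then x11 is forced to True.
  then x10 is forced to False.
x4, x7 are now unconstrained; take x4 = False, x7 = True.

x1 = 1, x2 = 1, x3 = 1, x4 = 0, x5 = 1, x6 = 0, x7 = 1, x8 = 0, x9 = 1, x10 = 0, x11 = 1, x12 = 0, x13 = 1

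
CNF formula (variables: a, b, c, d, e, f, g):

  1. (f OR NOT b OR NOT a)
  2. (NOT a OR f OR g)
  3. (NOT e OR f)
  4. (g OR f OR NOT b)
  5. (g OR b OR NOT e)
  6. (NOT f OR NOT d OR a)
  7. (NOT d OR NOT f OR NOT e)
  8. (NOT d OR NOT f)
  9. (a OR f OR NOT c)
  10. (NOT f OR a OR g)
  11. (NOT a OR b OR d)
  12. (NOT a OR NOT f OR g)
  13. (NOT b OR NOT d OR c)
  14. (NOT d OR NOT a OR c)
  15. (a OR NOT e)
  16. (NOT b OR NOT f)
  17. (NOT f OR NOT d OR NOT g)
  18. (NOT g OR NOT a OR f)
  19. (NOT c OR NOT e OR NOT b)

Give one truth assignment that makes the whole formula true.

e occurs only negated in the remaining clauses — set e = False.
Branch on a: take a = False.
For the remaining variables, b = False, c = False, d = False, f = True, g = True works.
Every clause has at least one true literal under this assignment.

a=0  b=0  c=0  d=0  e=0  f=1  g=1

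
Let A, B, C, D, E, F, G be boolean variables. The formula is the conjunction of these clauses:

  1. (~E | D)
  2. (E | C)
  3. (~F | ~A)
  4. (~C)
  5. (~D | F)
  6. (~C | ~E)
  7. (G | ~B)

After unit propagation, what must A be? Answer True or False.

(~C) stands alone — C = False.
In (E | C), C is now false; E must hold, so E = True.
From (D | ~E) and E = True: D = True.
(F | ~D): since D = True, the clause reduces to (F). F = True.
From (~A | ~F) and F = True: A = False.

False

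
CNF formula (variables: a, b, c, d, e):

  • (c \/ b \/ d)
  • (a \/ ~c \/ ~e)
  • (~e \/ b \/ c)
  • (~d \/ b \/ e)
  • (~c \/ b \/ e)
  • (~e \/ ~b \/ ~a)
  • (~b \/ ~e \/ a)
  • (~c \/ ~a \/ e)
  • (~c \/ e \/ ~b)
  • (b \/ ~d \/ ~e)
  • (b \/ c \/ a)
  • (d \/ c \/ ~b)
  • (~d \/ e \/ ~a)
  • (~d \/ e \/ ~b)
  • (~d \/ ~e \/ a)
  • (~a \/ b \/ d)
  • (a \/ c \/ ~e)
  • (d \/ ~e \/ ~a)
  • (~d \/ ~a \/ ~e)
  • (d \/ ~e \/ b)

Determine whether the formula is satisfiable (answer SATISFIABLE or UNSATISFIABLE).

e = True:
  a = True:
    propagation gives b=False, c=True, d=False; an empty clause results — contradiction.
  a = False:
    propagation gives c=False; an empty clause results — contradiction.
e = False:
  b = True:
    propagation gives c=False, d=True; an empty clause results — contradiction.
  b = False:
    propagation gives d=False, c=True; an empty clause results — contradiction.
Every branch closes, so no satisfying assignment exists.

UNSATISFIABLE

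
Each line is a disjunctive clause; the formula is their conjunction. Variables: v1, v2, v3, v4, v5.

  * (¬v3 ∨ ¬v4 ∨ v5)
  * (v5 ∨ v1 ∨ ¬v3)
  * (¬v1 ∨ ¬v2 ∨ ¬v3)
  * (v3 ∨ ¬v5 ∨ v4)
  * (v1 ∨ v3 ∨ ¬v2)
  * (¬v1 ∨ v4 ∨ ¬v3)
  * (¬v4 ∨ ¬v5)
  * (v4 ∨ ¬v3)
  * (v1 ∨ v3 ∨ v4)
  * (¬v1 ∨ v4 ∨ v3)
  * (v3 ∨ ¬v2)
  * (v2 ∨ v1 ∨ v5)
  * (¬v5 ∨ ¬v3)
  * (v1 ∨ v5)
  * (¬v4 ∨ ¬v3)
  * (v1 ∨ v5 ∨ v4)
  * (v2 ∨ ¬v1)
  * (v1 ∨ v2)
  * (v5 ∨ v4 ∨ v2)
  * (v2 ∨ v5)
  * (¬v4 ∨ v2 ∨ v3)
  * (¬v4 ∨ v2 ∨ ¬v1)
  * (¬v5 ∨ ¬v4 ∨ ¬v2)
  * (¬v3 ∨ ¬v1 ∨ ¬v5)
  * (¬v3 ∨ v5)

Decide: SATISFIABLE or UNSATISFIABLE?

UNSATISFIABLE

v3 = True:
  propagation gives v4=True; an empty clause results — contradiction.
v3 = False:
  propagation gives v2=False, v1=False; an empty clause results — contradiction.
Every branch closes, so no satisfying assignment exists.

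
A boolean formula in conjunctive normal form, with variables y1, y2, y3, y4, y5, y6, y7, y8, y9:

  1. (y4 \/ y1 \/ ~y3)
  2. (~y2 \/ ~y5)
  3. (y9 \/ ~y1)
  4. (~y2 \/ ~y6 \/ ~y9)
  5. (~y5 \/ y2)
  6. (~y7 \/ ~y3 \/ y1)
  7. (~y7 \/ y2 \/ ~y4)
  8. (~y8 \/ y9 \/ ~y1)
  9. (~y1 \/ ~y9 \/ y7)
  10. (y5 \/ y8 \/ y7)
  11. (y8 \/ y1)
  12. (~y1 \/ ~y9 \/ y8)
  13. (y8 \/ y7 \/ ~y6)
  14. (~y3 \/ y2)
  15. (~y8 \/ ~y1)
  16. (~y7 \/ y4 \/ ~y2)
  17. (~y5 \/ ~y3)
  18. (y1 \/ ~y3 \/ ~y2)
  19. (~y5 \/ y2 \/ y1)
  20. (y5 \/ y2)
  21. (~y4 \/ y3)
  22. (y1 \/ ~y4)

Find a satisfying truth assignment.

Pure literal: y6 appears only negated; assign y6 = False.
Try y1 = False.
  then y8 is forced to True.
  then y4 is forced to False.
  then y3 is forced to False.
Branch on y2: take y2 = True.
  then y5 is forced to False.
  then y7 is forced to False.
y9 is now unconstrained; take y9 = True.

y1=False, y2=True, y3=False, y4=False, y5=False, y6=False, y7=False, y8=True, y9=True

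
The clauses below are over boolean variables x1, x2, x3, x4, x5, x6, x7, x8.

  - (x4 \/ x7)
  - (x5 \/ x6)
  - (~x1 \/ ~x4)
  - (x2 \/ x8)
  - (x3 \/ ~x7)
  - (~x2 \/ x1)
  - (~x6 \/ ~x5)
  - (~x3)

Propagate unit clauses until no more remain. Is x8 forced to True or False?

True

(~x3) is a unit clause: x3 = False.
In (x3 \/ ~x7), x3 is now false; ~x7 must hold, so x7 = False.
(x7 \/ x4) with x7 = False leaves only x4, so x4 = True.
(~x1 \/ ~x4): since x4 = True, the clause reduces to (~x1). x1 = False.
From (~x2 \/ x1) and x1 = False: x2 = False.
(x2 \/ x8): since x2 = False, the clause reduces to (x8). x8 = True.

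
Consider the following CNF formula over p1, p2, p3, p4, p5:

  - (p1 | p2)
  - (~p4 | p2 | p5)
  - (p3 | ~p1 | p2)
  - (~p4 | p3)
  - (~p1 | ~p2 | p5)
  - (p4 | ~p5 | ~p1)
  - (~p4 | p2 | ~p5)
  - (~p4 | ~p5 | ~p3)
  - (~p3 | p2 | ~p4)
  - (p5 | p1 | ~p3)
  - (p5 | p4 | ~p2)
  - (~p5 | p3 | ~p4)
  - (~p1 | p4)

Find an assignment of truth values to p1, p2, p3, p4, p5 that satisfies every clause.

p1 = False, p2 = True, p3 = False, p4 = False, p5 = True

Set p1 = False and propagate.
  then p2 is forced to True.
Try p3 = False.
  then p4 is forced to False.
  then p5 is forced to True.
Check each clause:
  1. (p1 | p2) — p2 is true.
  2. (p5 | p2 | ~p4) — p2 is true.
  3. (p2 | ~p1 | p3) — p2 is true.
  4. (~p4 | p3) — ~p4 is true.
  5. (~p1 | ~p2 | p5) — p5 is true.
  6. (~p5 | ~p1 | p4) — ~p1 is true.
  7. (~p5 | p2 | ~p4) — p2 is true.
  8. (~p3 | ~p5 | ~p4) — ~p4 is true.
  9. (p2 | ~p3 | ~p4) — p2 is true.
  10. (p5 | ~p3 | p1) — ~p3 is true.
  11. (p5 | p4 | ~p2) — p5 is true.
  12. (~p4 | ~p5 | p3) — ~p4 is true.
  13. (p4 | ~p1) — ~p1 is true.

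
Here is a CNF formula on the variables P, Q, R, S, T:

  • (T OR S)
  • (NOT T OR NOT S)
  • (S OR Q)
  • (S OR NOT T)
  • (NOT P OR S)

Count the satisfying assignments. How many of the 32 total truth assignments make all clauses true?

Case analysis on S and T:
  S=1, T=1: a clause becomes empty — 0.
  S=1, T=0: P, Q, R free → 2^3 = 8.
  S=0, T=1: a clause becomes empty — 0.
  S=0, T=0: a clause becomes empty — 0.
Total: 0 + 8 + 0 + 0 = 8.

8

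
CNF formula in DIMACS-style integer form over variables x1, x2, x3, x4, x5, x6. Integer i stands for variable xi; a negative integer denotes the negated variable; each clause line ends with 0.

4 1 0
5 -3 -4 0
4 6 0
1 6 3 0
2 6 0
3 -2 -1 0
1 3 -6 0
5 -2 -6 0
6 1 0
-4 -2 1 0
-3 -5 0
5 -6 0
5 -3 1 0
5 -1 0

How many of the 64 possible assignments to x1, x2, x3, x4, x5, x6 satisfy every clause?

2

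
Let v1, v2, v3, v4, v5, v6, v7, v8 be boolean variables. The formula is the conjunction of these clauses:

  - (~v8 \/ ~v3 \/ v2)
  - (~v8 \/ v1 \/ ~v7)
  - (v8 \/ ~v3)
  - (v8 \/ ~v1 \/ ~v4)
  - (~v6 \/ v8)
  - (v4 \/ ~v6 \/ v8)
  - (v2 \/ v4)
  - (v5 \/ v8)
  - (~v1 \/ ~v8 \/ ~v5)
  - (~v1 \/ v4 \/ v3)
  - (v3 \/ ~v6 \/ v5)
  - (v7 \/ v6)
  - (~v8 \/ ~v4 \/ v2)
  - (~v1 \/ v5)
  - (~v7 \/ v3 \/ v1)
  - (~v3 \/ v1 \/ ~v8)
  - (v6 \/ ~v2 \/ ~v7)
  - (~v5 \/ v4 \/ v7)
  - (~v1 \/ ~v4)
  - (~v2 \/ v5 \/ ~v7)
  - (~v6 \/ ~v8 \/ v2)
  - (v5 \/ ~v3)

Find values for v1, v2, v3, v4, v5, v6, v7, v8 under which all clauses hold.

v1=F  v2=T  v3=F  v4=T  v5=T  v6=T  v7=F  v8=T

Branch on v1: take v1 = False.
Set v2 = True and propagate.
Branch on v3: take v3 = False.
  then v7 is forced to False.
  then v6 is forced to True.
  then v8 is forced to True.
  then v5 is forced to True.
  then v4 is forced to True.
Check each clause:
  1. (~v8 \/ v2 \/ ~v3) — v2 is true.
  2. (~v7 \/ ~v8 \/ v1) — ~v7 is true.
  3. (v8 \/ ~v3) — v8 is true.
  4. (~v4 \/ ~v1 \/ v8) — v8 is true.
  5. (~v6 \/ v8) — v8 is true.
  6. (v4 \/ v8 \/ ~v6) — v8 is true.
  7. (v4 \/ v2) — v2 is true.
  8. (v5 \/ v8) — v8 is true.
  9. (~v5 \/ ~v8 \/ ~v1) — ~v1 is true.
  10. (~v1 \/ v4 \/ v3) — v4 is true.
  11. (~v6 \/ v5 \/ v3) — v5 is true.
  12. (v7 \/ v6) — v6 is true.
  13. (~v8 \/ v2 \/ ~v4) — v2 is true.
  14. (~v1 \/ v5) — v5 is true.
  15. (~v7 \/ v1 \/ v3) — ~v7 is true.
  16. (~v3 \/ v1 \/ ~v8) — ~v3 is true.
  17. (v6 \/ ~v2 \/ ~v7) — ~v7 is true.
  18. (v4 \/ ~v5 \/ v7) — v4 is true.
  19. (~v1 \/ ~v4) — ~v1 is true.
  20. (~v7 \/ ~v2 \/ v5) — ~v7 is true.
  21. (v2 \/ ~v8 \/ ~v6) — v2 is true.
  22. (~v3 \/ v5) — v5 is true.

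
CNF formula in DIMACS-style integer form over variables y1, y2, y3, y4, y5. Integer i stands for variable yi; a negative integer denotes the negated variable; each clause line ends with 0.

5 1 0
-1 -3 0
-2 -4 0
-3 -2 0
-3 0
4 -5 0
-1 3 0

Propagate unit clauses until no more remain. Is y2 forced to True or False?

False

(!y3) is a unit clause: y3 = False.
In (y3 || !y1), y3 is now false; !y1 must hold, so y1 = False.
(y5 || y1): since y1 = False, the clause reduces to (y5). y5 = True.
(!y5 || y4) with y5 = True leaves only y4, so y4 = True.
(!y4 || !y2) with y4 = True leaves only !y2, so y2 = False.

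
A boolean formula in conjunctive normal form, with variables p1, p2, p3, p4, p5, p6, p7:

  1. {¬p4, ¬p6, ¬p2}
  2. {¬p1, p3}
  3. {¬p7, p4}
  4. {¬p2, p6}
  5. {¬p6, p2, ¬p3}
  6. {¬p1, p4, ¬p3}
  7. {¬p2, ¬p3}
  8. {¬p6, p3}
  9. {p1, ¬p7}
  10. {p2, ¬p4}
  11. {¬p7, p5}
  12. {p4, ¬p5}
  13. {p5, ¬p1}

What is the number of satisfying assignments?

Satisfying assignments:
  p1=0 p2=0 p3=0 p4=0 p5=0 p6=0 p7=0
  p1=0 p2=0 p3=1 p4=0 p5=0 p6=0 p7=0
That's 2 in total.

2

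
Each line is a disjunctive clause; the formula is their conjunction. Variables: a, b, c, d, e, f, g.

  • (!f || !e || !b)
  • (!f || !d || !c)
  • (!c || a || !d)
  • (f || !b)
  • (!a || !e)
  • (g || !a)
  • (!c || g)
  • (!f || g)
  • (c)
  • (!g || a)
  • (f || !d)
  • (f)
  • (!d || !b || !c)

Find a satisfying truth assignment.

a = 1  b = 0  c = 1  d = 0  e = 0  f = 1  g = 1

The clause (c) is unit: c must be True.
The clause (g) is unit: g must be True.
The clause (a) is unit: a must be True.
(!e) is a unit clause, so e = False.
The clause (f) is unit: f must be True.
Unit propagation: (!d) forces d = False.
b is now unconstrained; take b = False.
Every clause has at least one true literal under this assignment.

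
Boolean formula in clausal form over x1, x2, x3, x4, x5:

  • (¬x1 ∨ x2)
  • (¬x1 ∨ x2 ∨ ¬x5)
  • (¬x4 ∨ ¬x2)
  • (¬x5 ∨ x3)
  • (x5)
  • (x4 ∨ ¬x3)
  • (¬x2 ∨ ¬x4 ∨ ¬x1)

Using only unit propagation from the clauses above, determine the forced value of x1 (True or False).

Unit clause (x5) sets x5 = True.
(x3 ∨ ¬x5): since x5 = True, the clause reduces to (x3). x3 = True.
From (¬x3 ∨ x4) and x3 = True: x4 = True.
From (¬x4 ∨ ¬x2) and x4 = True: x2 = False.
(x2 ∨ ¬x1): since x2 = False, the clause reduces to (¬x1). x1 = False.

False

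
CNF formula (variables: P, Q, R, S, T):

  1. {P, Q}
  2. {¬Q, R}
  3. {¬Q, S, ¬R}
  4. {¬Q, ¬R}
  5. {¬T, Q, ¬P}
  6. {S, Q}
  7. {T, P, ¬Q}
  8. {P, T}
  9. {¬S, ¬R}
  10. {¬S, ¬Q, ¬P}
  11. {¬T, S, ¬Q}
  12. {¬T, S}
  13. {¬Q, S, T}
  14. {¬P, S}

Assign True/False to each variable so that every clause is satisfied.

P = True, Q = False, R = False, S = True, T = False

Check each clause:
  1. {Q, P} — P is true.
  2. {¬Q, R} — ¬Q is true.
  3. {¬Q, ¬R, S} — S is true.
  4. {¬R, ¬Q} — ¬R is true.
  5. {Q, ¬P, ¬T} — ¬T is true.
  6. {Q, S} — S is true.
  7. {¬Q, P, T} — P is true.
  8. {T, P} — P is true.
  9. {¬R, ¬S} — ¬R is true.
  10. {¬Q, ¬S, ¬P} — ¬Q is true.
  11. {S, ¬Q, ¬T} — ¬T is true.
  12. {S, ¬T} — ¬T is true.
  13. {S, ¬Q, T} — S is true.
  14. {¬P, S} — S is true.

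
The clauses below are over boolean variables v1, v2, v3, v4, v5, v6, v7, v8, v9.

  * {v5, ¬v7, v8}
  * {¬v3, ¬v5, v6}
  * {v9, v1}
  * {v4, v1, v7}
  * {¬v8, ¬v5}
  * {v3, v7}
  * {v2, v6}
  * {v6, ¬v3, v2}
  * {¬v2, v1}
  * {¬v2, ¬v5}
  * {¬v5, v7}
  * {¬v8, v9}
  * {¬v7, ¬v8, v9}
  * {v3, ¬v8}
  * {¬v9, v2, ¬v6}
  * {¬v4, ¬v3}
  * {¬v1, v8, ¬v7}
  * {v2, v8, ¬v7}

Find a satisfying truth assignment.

v1 = True, v2 = False, v3 = True, v4 = False, v5 = False, v6 = True, v7 = False, v8 = False, v9 = False

Check each clause:
  1. {v8, ¬v7, v5} — ¬v7 is true.
  2. {¬v5, ¬v3, v6} — ¬v5 is true.
  3. {v9, v1} — v1 is true.
  4. {v4, v1, v7} — v1 is true.
  5. {¬v5, ¬v8} — ¬v8 is true.
  6. {v3, v7} — v3 is true.
  7. {v2, v6} — v6 is true.
  8. {v2, ¬v3, v6} — v6 is true.
  9. {¬v2, v1} — v1 is true.
  10. {¬v2, ¬v5} — ¬v5 is true.
  11. {v7, ¬v5} — ¬v5 is true.
  12. {v9, ¬v8} — ¬v8 is true.
  13. {¬v8, ¬v7, v9} — ¬v8 is true.
  14. {v3, ¬v8} — ¬v8 is true.
  15. {v2, ¬v9, ¬v6} — ¬v9 is true.
  16. {¬v4, ¬v3} — ¬v4 is true.
  17. {¬v1, ¬v7, v8} — ¬v7 is true.
  18. {v2, v8, ¬v7} — ¬v7 is true.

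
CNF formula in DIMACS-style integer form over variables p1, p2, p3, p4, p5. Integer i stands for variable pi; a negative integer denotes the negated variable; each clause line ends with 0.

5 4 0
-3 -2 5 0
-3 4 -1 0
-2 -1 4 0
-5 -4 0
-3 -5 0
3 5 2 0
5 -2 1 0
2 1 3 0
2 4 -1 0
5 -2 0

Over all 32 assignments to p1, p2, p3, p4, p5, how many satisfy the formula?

The models are:
  p1=0 p2=0 p3=1 p4=1 p5=0
  p1=0 p2=1 p3=0 p4=0 p5=1
  p1=1 p2=0 p3=1 p4=1 p5=0
Count: 3.

3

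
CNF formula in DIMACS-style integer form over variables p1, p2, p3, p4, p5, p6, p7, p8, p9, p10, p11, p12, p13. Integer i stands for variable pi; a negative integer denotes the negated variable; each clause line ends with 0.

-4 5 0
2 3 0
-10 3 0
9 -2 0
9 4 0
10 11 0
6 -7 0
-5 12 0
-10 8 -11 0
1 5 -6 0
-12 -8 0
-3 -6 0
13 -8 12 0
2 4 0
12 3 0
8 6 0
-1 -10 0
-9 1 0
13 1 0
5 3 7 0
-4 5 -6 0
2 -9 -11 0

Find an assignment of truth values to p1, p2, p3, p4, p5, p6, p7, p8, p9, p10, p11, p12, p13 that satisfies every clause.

Pure literal: p13 appears only positively; assign p13 = True.
Try p1 = True.
  then p10 is forced to False.
  then p11 is forced to True.
Try p2 = True.
  then p9 is forced to True.
The remaining clauses are satisfied by p3 = False, p4 = False, p5 = True, p6 = True, p7 = False, p8 = False, p12 = True.
Every clause has at least one true literal under this assignment.

p1 = 1, p2 = 1, p3 = 0, p4 = 0, p5 = 1, p6 = 1, p7 = 0, p8 = 0, p9 = 1, p10 = 0, p11 = 1, p12 = 1, p13 = 1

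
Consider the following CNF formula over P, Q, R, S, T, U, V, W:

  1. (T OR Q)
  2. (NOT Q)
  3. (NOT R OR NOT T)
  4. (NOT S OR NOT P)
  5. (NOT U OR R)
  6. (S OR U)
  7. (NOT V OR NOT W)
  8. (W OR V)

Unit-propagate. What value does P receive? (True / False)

Unit clause (NOT Q) sets Q = False.
(Q OR T): since Q = False, the clause reduces to (T). T = True.
(NOT R OR NOT T): since T = True, the clause reduces to (NOT R). R = False.
In (R OR NOT U), R is now false; NOT U must hold, so U = False.
In (S OR U), U is now false; S must hold, so S = True.
(NOT S OR NOT P) with S = True leaves only NOT P, so P = False.

False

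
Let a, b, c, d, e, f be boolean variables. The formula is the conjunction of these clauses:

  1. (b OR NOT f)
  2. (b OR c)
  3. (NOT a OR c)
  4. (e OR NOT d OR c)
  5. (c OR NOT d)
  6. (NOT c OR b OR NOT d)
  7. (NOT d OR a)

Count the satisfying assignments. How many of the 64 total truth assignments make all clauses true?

Split on c, then d.
  c=T, d=T: remaining (a,b,e,f) ∈ {(T,T,F,F); (T,T,F,T); (T,T,T,F); (T,T,T,T)} — 4.
  c=T, d=F: a, e free; 3 ways for (b,f) × 2^2 = 12.
  c=F, d=T: a clause becomes empty — 0.
  c=F, d=F: remaining (a,b,e,f) ∈ {(F,T,F,F); (F,T,F,T); (F,T,T,F); (F,T,T,T)} — 4.
Total: 4 + 12 + 0 + 4 = 20.

20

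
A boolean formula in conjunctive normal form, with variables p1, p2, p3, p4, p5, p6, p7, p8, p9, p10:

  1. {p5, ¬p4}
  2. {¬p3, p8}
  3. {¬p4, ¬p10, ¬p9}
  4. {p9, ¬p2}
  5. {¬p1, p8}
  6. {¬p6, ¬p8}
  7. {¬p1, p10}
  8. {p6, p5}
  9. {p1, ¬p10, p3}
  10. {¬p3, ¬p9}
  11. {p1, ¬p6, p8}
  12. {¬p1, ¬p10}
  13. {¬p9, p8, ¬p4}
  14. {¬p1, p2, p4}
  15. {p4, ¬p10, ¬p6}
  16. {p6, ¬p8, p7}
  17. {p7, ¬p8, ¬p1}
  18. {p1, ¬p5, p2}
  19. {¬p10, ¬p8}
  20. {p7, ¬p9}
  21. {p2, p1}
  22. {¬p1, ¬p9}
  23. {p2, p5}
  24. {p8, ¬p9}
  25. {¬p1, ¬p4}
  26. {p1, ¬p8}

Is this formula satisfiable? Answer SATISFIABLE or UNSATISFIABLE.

p1 = True:
  propagation gives p8=True, p6=False, p10=True; an empty clause results — contradiction.
p1 = False:
  propagation gives p2=True, p9=True, p3=False, p10=False; an empty clause results — contradiction.
Every branch closes, so no satisfying assignment exists.

UNSATISFIABLE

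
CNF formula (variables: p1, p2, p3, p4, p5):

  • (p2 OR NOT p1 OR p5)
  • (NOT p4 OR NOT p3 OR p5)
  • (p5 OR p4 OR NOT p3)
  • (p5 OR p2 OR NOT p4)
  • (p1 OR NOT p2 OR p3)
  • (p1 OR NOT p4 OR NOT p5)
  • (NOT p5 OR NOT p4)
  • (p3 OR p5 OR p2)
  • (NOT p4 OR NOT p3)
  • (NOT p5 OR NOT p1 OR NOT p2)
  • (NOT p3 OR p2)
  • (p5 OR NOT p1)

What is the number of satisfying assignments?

Satisfying assignments:
  p1=0 p2=0 p3=0 p4=0 p5=1
  p1=0 p2=1 p3=1 p4=0 p5=1
  p1=1 p2=0 p3=0 p4=0 p5=1
Count: 3.

3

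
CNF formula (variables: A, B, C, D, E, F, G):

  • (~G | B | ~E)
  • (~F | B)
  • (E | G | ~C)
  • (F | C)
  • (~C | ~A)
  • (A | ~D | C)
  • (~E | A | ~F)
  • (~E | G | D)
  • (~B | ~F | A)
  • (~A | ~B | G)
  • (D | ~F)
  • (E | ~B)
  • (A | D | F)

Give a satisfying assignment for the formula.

Try A = False.
Branch on B: take B = True.
  then F is forced to False.
  then C is forced to True.
  then E is forced to True.
  then D is forced to True.
G is now unconstrained; take G = True.
Every clause has at least one true literal under this assignment.
Check each clause:
  1. (~G | B | ~E) — B is true.
  2. (~F | B) — B is true.
  3. (G | ~C | E) — E is true.
  4. (C | F) — C is true.
  5. (~C | ~A) — ~A is true.
  6. (~D | A | C) — C is true.
  7. (A | ~E | ~F) — ~F is true.
  8. (G | D | ~E) — D is true.
  9. (~F | ~B | A) — ~F is true.
  10. (~A | G | ~B) — ~A is true.
  11. (D | ~F) — ~F is true.
  12. (~B | E) — E is true.
  13. (D | A | F) — D is true.

A = False, B = True, C = True, D = True, E = True, F = False, G = True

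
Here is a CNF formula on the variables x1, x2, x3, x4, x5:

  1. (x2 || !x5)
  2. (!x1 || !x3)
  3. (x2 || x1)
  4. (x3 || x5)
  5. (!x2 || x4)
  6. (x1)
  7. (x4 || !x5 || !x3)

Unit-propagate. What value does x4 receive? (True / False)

True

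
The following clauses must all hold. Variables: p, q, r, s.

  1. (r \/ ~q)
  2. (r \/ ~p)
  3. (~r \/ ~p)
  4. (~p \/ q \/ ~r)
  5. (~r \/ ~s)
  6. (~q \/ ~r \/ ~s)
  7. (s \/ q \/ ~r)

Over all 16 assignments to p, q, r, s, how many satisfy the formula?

3

Satisfying assignments:
  p=0 q=0 r=0 s=0
  p=0 q=0 r=0 s=1
  p=0 q=1 r=1 s=0
That's 3 in total.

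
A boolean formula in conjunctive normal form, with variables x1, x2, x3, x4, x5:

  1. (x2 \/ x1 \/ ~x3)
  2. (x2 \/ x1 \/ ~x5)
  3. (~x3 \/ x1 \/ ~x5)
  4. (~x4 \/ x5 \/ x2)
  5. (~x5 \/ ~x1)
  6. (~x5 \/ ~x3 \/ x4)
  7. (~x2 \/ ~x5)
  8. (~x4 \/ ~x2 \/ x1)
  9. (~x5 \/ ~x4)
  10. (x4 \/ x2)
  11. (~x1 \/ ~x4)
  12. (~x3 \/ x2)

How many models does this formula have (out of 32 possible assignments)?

Satisfying assignments:
  x1=F x2=T x3=F x4=F x5=F
  x1=F x2=T x3=T x4=F x5=F
  x1=T x2=T x3=F x4=F x5=F
  x1=T x2=T x3=T x4=F x5=F
Count: 4.

4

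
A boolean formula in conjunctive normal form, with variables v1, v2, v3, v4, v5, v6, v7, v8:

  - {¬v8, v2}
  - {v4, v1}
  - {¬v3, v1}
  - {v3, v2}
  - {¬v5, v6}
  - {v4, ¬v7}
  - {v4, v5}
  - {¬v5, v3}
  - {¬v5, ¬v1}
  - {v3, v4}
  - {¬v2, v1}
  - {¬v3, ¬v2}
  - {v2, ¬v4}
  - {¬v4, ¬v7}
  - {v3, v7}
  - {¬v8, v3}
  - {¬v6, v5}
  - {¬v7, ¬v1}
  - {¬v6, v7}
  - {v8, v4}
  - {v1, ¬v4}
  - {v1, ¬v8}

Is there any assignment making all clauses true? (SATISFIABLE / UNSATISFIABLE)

UNSATISFIABLE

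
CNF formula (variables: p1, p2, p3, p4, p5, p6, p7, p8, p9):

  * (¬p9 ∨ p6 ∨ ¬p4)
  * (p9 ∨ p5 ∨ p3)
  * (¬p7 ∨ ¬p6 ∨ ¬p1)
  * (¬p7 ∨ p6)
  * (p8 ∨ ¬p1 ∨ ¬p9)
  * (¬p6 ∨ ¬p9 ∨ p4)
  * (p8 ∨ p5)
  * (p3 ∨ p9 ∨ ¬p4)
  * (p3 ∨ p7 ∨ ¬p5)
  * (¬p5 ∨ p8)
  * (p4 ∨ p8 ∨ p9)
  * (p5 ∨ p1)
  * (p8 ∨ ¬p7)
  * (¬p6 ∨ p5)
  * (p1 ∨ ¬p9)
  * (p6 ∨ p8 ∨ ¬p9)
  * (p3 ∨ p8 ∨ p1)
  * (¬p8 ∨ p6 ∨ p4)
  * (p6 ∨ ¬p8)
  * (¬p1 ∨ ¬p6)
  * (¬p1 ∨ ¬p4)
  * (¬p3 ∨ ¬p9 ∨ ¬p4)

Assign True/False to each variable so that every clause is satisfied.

Set p1 = False and propagate.
  then p5 is forced to True.
  then p8 is forced to True.
  then p9 is forced to False.
  then p6 is forced to True.
Try p3 = True.
p2, p4, p7 are now unconstrained; take p2 = True, p4 = False, p7 = True.

p1=False  p2=True  p3=True  p4=False  p5=True  p6=True  p7=True  p8=True  p9=False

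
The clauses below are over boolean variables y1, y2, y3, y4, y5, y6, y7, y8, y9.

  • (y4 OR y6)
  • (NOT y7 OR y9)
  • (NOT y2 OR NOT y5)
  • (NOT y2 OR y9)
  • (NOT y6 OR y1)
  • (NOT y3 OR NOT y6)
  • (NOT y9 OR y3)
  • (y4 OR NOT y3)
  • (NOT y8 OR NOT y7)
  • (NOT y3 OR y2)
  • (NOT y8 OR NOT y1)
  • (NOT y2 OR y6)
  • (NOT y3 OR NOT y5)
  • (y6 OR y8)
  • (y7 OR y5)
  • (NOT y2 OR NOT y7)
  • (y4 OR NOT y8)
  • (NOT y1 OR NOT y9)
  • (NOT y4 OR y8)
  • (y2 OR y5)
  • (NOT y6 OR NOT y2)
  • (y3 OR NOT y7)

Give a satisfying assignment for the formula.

Try y1 = False.
  then y6 is forced to False.
  then y4 is forced to True.
  then y2 is forced to False.
  then y3 is forced to False.
  then y9 is forced to False.
  then y7 is forced to False.
  then y8 is forced to True.
  then y5 is forced to True.

y1 = F, y2 = F, y3 = F, y4 = T, y5 = T, y6 = F, y7 = F, y8 = T, y9 = F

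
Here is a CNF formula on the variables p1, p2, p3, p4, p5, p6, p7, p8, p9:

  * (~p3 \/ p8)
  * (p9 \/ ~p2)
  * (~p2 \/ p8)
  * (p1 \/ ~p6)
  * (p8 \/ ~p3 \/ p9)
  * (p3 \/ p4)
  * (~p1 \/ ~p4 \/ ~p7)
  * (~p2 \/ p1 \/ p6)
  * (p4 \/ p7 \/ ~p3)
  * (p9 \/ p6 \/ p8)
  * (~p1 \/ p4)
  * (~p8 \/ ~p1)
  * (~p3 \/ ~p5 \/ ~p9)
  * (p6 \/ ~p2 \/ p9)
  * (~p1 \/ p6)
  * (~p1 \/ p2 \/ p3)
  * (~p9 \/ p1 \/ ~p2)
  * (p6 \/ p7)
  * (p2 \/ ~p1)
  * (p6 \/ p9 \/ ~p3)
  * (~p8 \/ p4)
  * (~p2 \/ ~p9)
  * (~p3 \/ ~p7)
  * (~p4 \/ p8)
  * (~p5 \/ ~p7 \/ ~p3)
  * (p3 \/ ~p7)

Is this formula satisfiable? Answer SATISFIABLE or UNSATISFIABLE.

p3 = True:
  propagation gives p8=True, p1=False, p6=False, p2=False; an empty clause results — contradiction.
p3 = False:
  propagation gives p4=True, p8=True, p1=False, p6=False; an empty clause results — contradiction.
Every branch closes, so no satisfying assignment exists.

UNSATISFIABLE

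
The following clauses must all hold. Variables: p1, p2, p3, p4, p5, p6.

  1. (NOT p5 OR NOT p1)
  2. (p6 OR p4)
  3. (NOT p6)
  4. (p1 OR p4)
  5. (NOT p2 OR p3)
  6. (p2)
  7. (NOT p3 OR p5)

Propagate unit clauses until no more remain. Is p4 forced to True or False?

True

Unit clause (NOT p6) sets p6 = False.
In (p4 OR p6), p6 is now false; p4 must hold, so p4 = True.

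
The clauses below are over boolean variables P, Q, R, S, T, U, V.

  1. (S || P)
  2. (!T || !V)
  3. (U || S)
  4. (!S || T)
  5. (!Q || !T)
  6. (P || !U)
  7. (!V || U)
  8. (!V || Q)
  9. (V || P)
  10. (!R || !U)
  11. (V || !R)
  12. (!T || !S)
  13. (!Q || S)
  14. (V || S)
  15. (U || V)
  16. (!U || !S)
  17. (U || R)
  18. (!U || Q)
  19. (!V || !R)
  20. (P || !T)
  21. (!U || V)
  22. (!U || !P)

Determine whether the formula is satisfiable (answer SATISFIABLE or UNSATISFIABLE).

UNSATISFIABLE

U = True:
  propagation gives P=True; an empty clause results — contradiction.
U = False:
  propagation gives S=True, T=True; an empty clause results — contradiction.
Every branch closes, so no satisfying assignment exists.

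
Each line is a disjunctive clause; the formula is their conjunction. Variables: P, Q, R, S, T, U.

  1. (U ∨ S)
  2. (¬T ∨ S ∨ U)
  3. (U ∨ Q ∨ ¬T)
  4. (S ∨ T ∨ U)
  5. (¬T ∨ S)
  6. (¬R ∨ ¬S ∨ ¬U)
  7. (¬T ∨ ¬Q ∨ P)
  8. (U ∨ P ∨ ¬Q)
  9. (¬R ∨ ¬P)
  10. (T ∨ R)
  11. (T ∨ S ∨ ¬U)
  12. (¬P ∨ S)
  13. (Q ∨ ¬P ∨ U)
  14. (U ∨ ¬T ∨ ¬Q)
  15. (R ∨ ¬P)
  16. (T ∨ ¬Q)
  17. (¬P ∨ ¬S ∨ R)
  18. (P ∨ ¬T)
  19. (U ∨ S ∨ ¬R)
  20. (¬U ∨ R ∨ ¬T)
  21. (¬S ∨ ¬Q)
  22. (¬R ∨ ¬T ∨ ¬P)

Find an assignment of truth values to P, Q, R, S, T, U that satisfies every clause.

P=False  Q=False  R=True  S=True  T=False  U=False

Try P = False.
  then T is forced to False.
  then R is forced to True.
  then Q is forced to False.
The remaining clauses are satisfied by S = True, U = False.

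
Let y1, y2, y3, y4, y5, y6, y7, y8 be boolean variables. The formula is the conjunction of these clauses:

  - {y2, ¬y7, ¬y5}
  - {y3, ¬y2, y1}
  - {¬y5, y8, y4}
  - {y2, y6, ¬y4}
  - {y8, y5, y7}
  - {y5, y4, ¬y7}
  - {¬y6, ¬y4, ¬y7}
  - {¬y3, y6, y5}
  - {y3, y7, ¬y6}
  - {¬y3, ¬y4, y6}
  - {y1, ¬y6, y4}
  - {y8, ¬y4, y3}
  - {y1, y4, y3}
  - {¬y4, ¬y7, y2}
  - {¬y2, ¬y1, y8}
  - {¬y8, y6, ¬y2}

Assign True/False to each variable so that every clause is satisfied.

y1 = True  y2 = True  y3 = True  y4 = False  y5 = True  y6 = True  y7 = True  y8 = True

Try y1 = True.
Try y2 = True.
  then y8 is forced to True.
  then y6 is forced to True.
For the remaining variables, y3 = True, y4 = False, y5 = True, y7 = True works.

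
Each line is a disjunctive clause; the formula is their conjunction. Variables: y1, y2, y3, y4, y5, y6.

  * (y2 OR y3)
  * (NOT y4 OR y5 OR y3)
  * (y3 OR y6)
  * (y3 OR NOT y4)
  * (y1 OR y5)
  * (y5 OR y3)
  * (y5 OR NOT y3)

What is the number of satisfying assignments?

18

Case analysis on y3 and y5:
  y3=1, y5=1: y1, y2, y4, y6 free → 2^4 = 16.
  y3=1, y5=0: a clause becomes empty — 0.
  y3=0, y5=1: remaining (y1,y2,y4,y6) ∈ {(0,1,0,1); (1,1,0,1)} — 2.
  y3=0, y5=0: a clause becomes empty — 0.
Total: 16 + 0 + 2 + 0 = 18.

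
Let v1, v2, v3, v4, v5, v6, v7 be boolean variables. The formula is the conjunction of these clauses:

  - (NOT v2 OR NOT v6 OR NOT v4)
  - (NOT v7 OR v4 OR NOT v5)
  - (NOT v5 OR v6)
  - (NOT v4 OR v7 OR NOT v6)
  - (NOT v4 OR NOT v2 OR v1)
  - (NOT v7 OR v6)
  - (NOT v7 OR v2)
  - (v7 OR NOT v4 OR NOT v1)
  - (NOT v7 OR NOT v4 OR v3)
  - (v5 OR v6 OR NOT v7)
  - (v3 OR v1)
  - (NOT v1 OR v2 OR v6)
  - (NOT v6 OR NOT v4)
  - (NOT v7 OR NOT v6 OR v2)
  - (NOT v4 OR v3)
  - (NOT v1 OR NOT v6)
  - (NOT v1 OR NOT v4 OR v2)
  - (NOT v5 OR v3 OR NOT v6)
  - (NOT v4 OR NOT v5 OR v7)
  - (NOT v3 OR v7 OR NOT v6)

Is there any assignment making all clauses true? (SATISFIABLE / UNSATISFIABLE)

SATISFIABLE

Branch on v1: take v1 = False.
  then v3 is forced to True.
Set v2 = True and propagate.
  then v4 is forced to False.
The remaining clauses are satisfied by v5 = False, v6 = True, v7 = True.
So v1=F, v2=T, v3=T, v4=F, v5=F, v6=T, v7=T is a satisfying assignment.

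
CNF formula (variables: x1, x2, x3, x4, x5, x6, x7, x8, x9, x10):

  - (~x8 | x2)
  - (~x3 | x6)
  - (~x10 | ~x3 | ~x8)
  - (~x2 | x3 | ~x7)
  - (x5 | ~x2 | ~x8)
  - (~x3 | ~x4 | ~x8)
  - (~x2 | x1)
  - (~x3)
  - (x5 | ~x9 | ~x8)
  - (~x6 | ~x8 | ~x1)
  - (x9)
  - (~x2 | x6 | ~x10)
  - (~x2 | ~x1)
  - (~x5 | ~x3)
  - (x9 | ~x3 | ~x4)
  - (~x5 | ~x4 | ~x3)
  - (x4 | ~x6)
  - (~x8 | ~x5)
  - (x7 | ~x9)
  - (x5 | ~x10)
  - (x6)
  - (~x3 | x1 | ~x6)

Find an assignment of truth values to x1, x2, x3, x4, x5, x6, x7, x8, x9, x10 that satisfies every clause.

The clause (~x3) is unit: x3 must be False.
Unit propagation: (x9) forces x9 = True.
(x7) is a unit clause, so x7 = True.
(~x2) is a unit clause, so x2 = False.
The clause (~x8) is unit: x8 must be False.
The clause (x6) is unit: x6 must be True.
Unit propagation: (x4) forces x4 = True.
Pure literal: x5 appears only positively; assign x5 = True.
x1, x10 are now unconstrained; take x1 = True, x10 = True.

x1=True  x2=False  x3=False  x4=True  x5=True  x6=True  x7=True  x8=False  x9=True  x10=True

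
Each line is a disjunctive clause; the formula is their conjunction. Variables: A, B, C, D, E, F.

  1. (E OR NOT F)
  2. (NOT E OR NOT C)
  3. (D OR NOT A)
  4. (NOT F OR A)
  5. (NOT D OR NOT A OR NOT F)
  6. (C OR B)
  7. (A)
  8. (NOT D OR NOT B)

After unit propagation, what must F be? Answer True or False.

False

(A) is a unit clause: A = True.
In (NOT A OR D), NOT A is now false; D must hold, so D = True.
(NOT D OR NOT F OR NOT A): since D = True, A = True, the clause reduces to (NOT F). F = False.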